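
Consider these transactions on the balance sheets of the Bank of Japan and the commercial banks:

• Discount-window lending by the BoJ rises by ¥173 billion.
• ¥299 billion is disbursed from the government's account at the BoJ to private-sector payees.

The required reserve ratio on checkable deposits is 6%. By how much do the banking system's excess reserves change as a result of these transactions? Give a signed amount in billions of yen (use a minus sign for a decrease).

+¥454.06 billion

Discount-window loan ¥173 billion: reserves +¥173B, deposits 0.
Government spending ¥299 billion: reserves +¥299B, deposits +¥299B.
Totals: Δreserves = +¥472B, Δdeposits = +¥299B.
Δrequired reserves = 6% × +¥299B = +¥17.94B.
Δexcess reserves = Δreserves − Δrequired = +¥472B − (+¥17.94B) = +¥454.06 billion.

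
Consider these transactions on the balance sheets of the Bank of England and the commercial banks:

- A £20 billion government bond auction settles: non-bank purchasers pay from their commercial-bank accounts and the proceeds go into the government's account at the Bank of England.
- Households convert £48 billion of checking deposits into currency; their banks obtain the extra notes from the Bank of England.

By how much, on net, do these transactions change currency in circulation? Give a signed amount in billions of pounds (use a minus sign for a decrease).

+£48 billion

Bank of England balance sheet:
  Assets:      no change
  Liabilities: Bank reserves −£68B, Currency in circulation +£48B, Government deposits +£20B
Commercial banking system:
  Assets:      Reserves at CB −£68B
  Liabilities: Checkable deposits −£68B
So the change in currency in circulation is +£48 billion.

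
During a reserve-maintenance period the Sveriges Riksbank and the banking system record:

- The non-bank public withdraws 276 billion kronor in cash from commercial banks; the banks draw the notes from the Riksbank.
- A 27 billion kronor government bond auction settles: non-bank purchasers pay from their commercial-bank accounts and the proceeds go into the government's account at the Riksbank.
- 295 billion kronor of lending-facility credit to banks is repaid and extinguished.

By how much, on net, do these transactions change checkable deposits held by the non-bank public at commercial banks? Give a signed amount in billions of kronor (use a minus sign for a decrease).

Currency withdrawal 276 billion kronor: non-bank counterparties' bank balances fall → −276B.
Government account inflow 27 billion kronor: non-bank counterparties' bank balances fall → −27B.
Discount-window repayment 295 billion kronor: the counterparty is a bank, so public deposits are unchanged → 0.
Net: −276 − 27 + 0 = -303 billion.

-303 billion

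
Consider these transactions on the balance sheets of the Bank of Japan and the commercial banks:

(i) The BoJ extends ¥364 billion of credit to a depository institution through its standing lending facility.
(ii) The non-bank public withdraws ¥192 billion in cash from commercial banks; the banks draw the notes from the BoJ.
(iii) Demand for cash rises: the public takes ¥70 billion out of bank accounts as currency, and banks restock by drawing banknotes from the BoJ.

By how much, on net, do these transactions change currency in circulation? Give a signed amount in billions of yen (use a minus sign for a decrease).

BoJ balance sheet:
  Assets:      Loans to banks +¥364B
  Liabilities: Bank reserves +¥102B, Currency in circulation +¥262B
So the change in currency in circulation is +¥262 billion.

+¥262 billion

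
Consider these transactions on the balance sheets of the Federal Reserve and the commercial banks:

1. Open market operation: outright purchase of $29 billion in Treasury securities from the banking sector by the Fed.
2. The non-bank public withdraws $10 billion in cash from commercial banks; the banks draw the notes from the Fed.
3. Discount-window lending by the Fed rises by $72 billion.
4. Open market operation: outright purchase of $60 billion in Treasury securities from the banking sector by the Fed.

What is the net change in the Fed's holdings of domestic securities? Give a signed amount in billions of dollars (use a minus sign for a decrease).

+$89 billion

Fed balance sheet:
  Assets:      Securities +$89B, Loans to banks +$72B
  Liabilities: Bank reserves +$151B, Currency in circulation +$10B
So the change in the Fed's holdings of domestic securities is +$89 billion.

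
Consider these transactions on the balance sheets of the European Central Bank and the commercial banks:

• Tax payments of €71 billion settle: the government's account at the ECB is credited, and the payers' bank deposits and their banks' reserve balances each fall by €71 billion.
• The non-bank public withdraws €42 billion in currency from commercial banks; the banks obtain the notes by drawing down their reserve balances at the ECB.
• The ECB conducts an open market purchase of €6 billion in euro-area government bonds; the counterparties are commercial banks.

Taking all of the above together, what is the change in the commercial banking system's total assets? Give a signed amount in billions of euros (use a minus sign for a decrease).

-€113 billion

ECB balance sheet:
  Assets:      Securities +€6B
  Liabilities: Bank reserves −€107B, Currency in circulation +€42B, Government deposits +€71B
Commercial banking system:
  Assets:      Reserves at CB −€107B, Securities −€6B
  Liabilities: Checkable deposits −€113B
Change in total bank assets = -€113 billion.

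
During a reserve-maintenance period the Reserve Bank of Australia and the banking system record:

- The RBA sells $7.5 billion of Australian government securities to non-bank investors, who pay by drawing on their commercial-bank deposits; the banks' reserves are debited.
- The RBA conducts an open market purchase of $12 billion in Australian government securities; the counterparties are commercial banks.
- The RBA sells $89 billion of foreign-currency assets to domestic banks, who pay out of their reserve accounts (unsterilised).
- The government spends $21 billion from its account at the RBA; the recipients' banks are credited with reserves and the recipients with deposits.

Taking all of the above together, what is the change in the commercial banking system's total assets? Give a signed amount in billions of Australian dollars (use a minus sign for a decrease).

RBA balance sheet:
  Assets:      Securities +$4.5B, Foreign assets −$89B
  Liabilities: Bank reserves −$63.5B, Government deposits −$21B
Commercial banking system:
  Assets:      Reserves at CB −$63.5B, Securities −$12B, Foreign assets +$89B
  Liabilities: Checkable deposits +$13.5B
Change in total bank assets = +$13.5 billion.

+$13.5 billion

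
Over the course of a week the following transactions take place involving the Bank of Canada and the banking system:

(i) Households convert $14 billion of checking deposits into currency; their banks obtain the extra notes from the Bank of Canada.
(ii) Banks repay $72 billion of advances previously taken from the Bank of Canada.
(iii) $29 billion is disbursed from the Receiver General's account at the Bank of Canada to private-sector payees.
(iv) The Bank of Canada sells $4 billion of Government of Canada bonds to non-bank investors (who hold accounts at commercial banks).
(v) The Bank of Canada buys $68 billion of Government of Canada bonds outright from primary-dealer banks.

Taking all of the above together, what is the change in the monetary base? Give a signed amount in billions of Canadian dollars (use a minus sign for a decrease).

Currency withdrawal $14 billion: just a shift between currency and reserves — both are base money → 0.
Discount-window repayment $72 billion: Bank of Canada balance sheet contracts → −$72B.
Government spending $29 billion: a non-base liability converts back to reserves → +$29B.
Asset sale (to non-banks) $4 billion: Bank of Canada balance sheet contracts → −$4B.
OMO purchase (from banks) $68 billion: Bank of Canada balance sheet expands → +$68B.
Net: 0 − 72 + 29 − 4 + 68 = +$21 billion.

+$21 billion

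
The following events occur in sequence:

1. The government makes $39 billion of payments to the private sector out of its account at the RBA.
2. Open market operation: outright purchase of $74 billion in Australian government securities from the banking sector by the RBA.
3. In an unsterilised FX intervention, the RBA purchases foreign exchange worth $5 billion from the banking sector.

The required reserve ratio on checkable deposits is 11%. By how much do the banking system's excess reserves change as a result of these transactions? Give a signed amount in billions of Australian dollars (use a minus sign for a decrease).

+$113.71 billion

Government spending $39 billion: reserves +$39B, deposits +$39B.
OMO purchase (from banks) $74 billion: reserves +$74B, deposits 0.
FX purchase $5 billion: reserves +$5B, deposits 0.
Totals: Δreserves = +$118B, Δdeposits = +$39B.
Δrequired reserves = 11% × +$39B = +$4.29B.
Δexcess reserves = Δreserves − Δrequired = +$118B − (+$4.29B) = +$113.71 billion.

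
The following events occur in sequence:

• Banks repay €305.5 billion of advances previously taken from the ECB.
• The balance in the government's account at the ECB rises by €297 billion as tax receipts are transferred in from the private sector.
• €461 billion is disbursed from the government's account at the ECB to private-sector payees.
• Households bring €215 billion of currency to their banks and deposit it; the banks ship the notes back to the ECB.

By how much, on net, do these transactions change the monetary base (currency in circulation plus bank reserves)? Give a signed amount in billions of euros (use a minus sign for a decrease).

Discount-window repayment €305.5 billion: ECB balance sheet contracts → −€305.5B.
Government account inflow €297 billion: reserves shift to a non-base liability → −€297B.
Government spending €461 billion: a non-base liability converts back to reserves → +€461B.
Currency deposit €215 billion: just a shift between currency and reserves — both are base money → 0.
Net: −305.5 − 297 + 461 + 0 = -€141.5 billion.

-€141.5 billion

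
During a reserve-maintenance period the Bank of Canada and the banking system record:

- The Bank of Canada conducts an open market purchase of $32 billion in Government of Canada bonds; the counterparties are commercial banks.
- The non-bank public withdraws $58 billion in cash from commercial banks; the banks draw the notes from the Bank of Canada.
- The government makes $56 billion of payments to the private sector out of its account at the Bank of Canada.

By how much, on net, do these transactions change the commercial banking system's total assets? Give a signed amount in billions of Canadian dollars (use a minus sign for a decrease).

OMO purchase (from banks) $32 billion: just an asset swap on bank balance sheets → 0.
Currency withdrawal $58 billion: bank balance sheets shrink → −$58B.
Government spending $56 billion: bank balance sheets expand → +$56B.
Net: 0 − 58 + 56 = -$2 billion.

-$2 billion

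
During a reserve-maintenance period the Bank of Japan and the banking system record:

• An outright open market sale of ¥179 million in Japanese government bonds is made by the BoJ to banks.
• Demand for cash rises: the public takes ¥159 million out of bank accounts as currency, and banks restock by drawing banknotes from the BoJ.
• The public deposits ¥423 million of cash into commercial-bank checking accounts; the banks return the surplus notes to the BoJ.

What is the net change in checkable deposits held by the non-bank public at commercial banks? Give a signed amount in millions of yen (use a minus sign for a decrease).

BoJ balance sheet:
  Assets:      Securities −¥179M
  Liabilities: Bank reserves +¥85M, Currency in circulation −¥264M
Commercial banking system:
  Assets:      Reserves at CB +¥85M, Securities +¥179M
  Liabilities: Checkable deposits +¥264M
So the change in checkable deposits held by the non-bank public at commercial banks is +¥264 million.

+¥264 million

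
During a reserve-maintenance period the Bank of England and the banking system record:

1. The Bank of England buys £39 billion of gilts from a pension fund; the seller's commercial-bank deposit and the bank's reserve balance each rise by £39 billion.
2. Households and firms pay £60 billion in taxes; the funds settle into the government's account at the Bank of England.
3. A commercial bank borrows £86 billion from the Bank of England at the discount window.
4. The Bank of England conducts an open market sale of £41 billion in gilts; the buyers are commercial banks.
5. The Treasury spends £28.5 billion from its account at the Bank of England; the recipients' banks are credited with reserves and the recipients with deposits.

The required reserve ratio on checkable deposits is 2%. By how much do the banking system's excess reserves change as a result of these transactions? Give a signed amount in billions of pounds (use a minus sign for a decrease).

+£52.35 billion

Asset purchase (from non-banks) £39 billion: reserves +£39B, deposits +£39B.
Government account inflow £60 billion: reserves −£60B, deposits −£60B.
Discount-window loan £86 billion: reserves +£86B, deposits 0.
OMO sale (to banks) £41 billion: reserves −£41B, deposits 0.
Government spending £28.5 billion: reserves +£28.5B, deposits +£28.5B.
Totals: Δreserves = +£52.5B, Δdeposits = +£7.5B.
Δrequired reserves = 2% × +£7.5B = +£0.15B.
Δexcess reserves = Δreserves − Δrequired = +£52.5B − (+£0.15B) = +£52.35 billion.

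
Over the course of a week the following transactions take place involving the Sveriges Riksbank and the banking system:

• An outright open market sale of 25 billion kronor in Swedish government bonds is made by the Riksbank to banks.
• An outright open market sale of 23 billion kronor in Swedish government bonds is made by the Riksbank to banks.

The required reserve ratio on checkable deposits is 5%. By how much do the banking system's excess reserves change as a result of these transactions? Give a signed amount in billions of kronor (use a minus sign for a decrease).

-48 billion

OMO sale (to banks) 25 billion kronor: reserves −25B, deposits 0.
OMO sale (to banks) 23 billion kronor: reserves −23B, deposits 0.
Totals: Δreserves = −48B, Δdeposits = 0.
Δrequired reserves = 5% × 0 = 0.
Δexcess reserves = Δreserves − Δrequired = −48B − (0) = -48 billion.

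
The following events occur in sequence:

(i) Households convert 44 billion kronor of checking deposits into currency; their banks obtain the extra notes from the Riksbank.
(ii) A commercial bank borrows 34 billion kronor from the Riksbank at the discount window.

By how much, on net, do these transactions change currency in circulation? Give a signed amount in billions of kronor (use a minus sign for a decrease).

+44 billion

Riksbank balance sheet:
  Assets:      Loans to banks +34B
  Liabilities: Bank reserves −10B, Currency in circulation +44B
So the change in currency in circulation is +44 billion.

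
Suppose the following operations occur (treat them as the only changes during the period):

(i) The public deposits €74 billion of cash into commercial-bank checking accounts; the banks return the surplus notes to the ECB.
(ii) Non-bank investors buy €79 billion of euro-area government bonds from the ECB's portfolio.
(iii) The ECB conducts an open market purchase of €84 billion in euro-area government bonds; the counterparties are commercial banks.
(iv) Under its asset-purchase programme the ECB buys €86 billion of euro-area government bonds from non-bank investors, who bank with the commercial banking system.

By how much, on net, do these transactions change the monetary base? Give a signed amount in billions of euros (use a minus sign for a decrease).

Currency deposit €74 billion: just a shift between currency and reserves — both are base money → 0.
Asset sale (to non-banks) €79 billion: ECB balance sheet contracts → −€79B.
OMO purchase (from banks) €84 billion: ECB balance sheet expands → +€84B.
Asset purchase (from non-banks) €86 billion: ECB balance sheet expands → +€86B.
Net: 0 − 79 + 84 + 86 = +€91 billion.

+€91 billion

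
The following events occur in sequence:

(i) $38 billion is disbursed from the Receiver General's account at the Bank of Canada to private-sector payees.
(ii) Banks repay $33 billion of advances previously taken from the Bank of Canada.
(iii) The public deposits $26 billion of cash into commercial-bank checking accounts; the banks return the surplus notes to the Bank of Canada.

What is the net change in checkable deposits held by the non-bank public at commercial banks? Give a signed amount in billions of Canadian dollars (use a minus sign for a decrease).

Government spending $38 billion: non-bank counterparties' bank balances rise → +$38B.
Discount-window repayment $33 billion: the counterparty is a bank, so public deposits are unchanged → 0.
Currency deposit $26 billion: non-bank counterparties' bank balances rise → +$26B.
Net: 38 + 0 + 26 = +$64 billion.

+$64 billion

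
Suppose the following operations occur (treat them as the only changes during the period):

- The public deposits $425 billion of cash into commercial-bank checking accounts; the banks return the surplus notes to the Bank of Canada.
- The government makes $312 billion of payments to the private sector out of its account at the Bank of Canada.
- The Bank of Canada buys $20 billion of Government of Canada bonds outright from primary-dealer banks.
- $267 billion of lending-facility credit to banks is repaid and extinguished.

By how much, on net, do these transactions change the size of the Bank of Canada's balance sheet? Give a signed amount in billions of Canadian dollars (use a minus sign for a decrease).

Currency deposit $425 billion: only the composition of liabilities changes → 0.
Government spending $312 billion: only the composition of liabilities changes → 0.
OMO purchase (from banks) $20 billion: a Bank of Canada asset is acquired → +$20B.
Discount-window repayment $267 billion: a Bank of Canada asset is shed → −$267B.
Net: 0 + 0 + 20 − 267 = -$247 billion.

-$247 billion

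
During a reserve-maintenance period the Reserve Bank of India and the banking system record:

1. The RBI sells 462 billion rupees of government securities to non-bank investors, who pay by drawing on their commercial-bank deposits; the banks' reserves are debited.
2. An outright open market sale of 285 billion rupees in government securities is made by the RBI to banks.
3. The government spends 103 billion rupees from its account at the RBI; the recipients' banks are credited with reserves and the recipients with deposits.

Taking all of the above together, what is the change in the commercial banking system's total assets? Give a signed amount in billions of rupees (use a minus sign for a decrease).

-359 billion

Asset sale (to non-banks) 462 billion rupees: bank balance sheets shrink → −462B.
OMO sale (to banks) 285 billion rupees: just an asset swap on bank balance sheets → 0.
Government spending 103 billion rupees: bank balance sheets expand → +103B.
Net: −462 + 0 + 103 = -359 billion.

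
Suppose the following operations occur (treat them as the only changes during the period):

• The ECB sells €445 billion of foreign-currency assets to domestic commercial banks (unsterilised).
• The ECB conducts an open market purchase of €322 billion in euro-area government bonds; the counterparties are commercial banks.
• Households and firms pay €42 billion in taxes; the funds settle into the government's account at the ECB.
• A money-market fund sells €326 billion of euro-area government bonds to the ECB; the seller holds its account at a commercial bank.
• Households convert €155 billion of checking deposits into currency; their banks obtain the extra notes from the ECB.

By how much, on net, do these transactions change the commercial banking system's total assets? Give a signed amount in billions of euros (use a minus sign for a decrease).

+€129 billion

ECB balance sheet:
  Assets:      Securities +€648B, Foreign assets −€445B
  Liabilities: Bank reserves +€6B, Currency in circulation +€155B, Government deposits +€42B
Commercial banking system:
  Assets:      Reserves at CB +€6B, Securities −€322B, Foreign assets +€445B
  Liabilities: Checkable deposits +€129B
Change in total bank assets = +€129 billion.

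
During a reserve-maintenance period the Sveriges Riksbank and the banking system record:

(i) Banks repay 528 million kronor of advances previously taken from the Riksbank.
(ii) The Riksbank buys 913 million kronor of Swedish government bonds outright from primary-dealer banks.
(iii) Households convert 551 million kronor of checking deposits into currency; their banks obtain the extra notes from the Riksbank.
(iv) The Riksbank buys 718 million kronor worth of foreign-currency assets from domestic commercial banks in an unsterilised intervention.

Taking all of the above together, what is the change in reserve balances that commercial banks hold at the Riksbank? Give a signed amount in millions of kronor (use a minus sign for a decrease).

Discount-window repayment 528 million kronor: repayment is debited from reserves → −528M.
OMO purchase (from banks) 913 million kronor: the Riksbank pays by crediting reserve accounts → +913M.
Currency withdrawal 551 million kronor: banks swap reserves for currency → −551M.
FX purchase 718 million kronor: the Riksbank pays by crediting reserve accounts → +718M.
Net: −528 + 913 − 551 + 718 = +552 million.

+552 million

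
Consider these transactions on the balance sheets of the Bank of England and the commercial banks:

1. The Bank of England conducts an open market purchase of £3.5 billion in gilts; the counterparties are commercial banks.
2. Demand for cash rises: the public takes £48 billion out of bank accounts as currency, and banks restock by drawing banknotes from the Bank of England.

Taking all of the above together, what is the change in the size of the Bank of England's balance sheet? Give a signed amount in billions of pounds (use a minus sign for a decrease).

+£3.5 billion

OMO purchase (from banks) £3.5 billion: a Bank of England asset is acquired → +£3.5B.
Currency withdrawal £48 billion: only the composition of liabilities changes → 0.
Net: 3.5 + 0 = +£3.5 billion.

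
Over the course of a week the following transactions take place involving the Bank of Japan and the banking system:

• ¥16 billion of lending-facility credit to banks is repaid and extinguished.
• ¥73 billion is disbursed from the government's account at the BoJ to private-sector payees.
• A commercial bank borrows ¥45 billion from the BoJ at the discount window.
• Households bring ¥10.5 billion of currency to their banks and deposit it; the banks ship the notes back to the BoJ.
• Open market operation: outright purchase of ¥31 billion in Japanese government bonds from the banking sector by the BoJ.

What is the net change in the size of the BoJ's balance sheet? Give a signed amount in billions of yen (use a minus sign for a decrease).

+¥60 billion

Discount-window repayment ¥16 billion: a BoJ asset is shed → −¥16B.
Government spending ¥73 billion: only the composition of liabilities changes → 0.
Discount-window loan ¥45 billion: a BoJ asset is acquired → +¥45B.
Currency deposit ¥10.5 billion: only the composition of liabilities changes → 0.
OMO purchase (from banks) ¥31 billion: a BoJ asset is acquired → +¥31B.
Net: −16 + 0 + 45 + 0 + 31 = +¥60 billion.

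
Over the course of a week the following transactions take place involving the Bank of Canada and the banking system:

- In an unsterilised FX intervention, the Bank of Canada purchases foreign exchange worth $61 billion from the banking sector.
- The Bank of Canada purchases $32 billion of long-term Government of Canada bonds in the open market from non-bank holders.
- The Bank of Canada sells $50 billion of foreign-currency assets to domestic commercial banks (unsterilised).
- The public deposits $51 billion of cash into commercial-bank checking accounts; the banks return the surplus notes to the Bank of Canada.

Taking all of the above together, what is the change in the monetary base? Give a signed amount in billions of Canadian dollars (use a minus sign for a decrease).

Bank of Canada balance sheet:
  Assets:      Securities +$32B, Foreign assets +$11B
  Liabilities: Bank reserves +$94B, Currency in circulation −$51B
Commercial banking system:
  Assets:      Reserves at CB +$94B, Foreign assets −$11B
  Liabilities: Checkable deposits +$83B
Monetary base = currency + reserves: −$51B + (+$94B) = +$43 billion.

+$43 billion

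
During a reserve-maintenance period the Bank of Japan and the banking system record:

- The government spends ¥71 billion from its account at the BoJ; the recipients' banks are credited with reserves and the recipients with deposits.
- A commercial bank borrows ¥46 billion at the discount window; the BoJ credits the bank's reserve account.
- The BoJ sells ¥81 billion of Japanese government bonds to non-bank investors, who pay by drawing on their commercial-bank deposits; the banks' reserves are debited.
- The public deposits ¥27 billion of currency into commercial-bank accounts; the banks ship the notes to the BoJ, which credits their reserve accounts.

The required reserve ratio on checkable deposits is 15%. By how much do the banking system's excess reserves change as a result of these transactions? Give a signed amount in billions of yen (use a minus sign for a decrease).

Government spending ¥71 billion: reserves +¥71B, deposits +¥71B.
Discount-window loan ¥46 billion: reserves +¥46B, deposits 0.
Asset sale (to non-banks) ¥81 billion: reserves −¥81B, deposits −¥81B.
Currency deposit ¥27 billion: reserves +¥27B, deposits +¥27B.
Totals: Δreserves = +¥63B, Δdeposits = +¥17B.
Δrequired reserves = 15% × +¥17B = +¥2.55B.
Δexcess reserves = Δreserves − Δrequired = +¥63B − (+¥2.55B) = +¥60.45 billion.

+¥60.45 billion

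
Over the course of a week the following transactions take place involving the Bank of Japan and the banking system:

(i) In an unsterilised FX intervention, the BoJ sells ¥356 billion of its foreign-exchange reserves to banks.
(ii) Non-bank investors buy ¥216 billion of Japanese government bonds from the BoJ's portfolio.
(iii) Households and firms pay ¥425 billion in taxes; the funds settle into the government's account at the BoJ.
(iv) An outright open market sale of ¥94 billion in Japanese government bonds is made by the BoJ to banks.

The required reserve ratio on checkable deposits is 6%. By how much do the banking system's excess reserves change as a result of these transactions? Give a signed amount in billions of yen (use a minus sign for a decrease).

FX sale ¥356 billion: reserves −¥356B, deposits 0.
Asset sale (to non-banks) ¥216 billion: reserves −¥216B, deposits −¥216B.
Government account inflow ¥425 billion: reserves −¥425B, deposits −¥425B.
OMO sale (to banks) ¥94 billion: reserves −¥94B, deposits 0.
Totals: Δreserves = −¥1091B, Δdeposits = −¥641B.
Δrequired reserves = 6% × −¥641B = −¥38.46B.
Δexcess reserves = Δreserves − Δrequired = −¥1091B − (−¥38.46B) = -¥1052.54 billion.

-¥1052.54 billion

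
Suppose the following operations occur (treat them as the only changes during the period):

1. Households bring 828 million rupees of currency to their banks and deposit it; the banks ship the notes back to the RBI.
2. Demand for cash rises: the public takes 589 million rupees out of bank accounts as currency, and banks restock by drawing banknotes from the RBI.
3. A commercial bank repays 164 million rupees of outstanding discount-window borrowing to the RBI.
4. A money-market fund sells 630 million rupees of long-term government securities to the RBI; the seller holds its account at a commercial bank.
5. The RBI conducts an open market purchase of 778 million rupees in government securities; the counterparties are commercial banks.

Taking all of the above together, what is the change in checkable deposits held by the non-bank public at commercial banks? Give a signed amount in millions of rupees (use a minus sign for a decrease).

+869 million

Currency deposit 828 million rupees: non-bank counterparties' bank balances rise → +828M.
Currency withdrawal 589 million rupees: non-bank counterparties' bank balances fall → −589M.
Discount-window repayment 164 million rupees: the counterparty is a bank, so public deposits are unchanged → 0.
Asset purchase (from non-banks) 630 million rupees: non-bank counterparties' bank balances rise → +630M.
OMO purchase (from banks) 778 million rupees: the counterparty is a bank, so public deposits are unchanged → 0.
Net: 828 − 589 + 0 + 630 + 0 = +869 million.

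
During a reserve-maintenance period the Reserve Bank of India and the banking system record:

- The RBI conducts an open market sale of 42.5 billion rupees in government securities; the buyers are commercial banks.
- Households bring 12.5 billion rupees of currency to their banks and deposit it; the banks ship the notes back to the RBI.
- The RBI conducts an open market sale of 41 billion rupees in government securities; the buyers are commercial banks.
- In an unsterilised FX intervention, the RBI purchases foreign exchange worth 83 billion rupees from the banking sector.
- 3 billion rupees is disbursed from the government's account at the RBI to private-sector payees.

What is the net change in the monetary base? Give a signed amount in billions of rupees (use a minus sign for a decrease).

OMO sale (to banks) 42.5 billion rupees: RBI balance sheet contracts → −42.5B.
Currency deposit 12.5 billion rupees: just a shift between currency and reserves — both are base money → 0.
OMO sale (to banks) 41 billion rupees: RBI balance sheet contracts → −41B.
FX purchase 83 billion rupees: RBI balance sheet expands → +83B.
Government spending 3 billion rupees: a non-base liability converts back to reserves → +3B.
Net: −42.5 + 0 − 41 + 83 + 3 = +2.5 billion.

+2.5 billion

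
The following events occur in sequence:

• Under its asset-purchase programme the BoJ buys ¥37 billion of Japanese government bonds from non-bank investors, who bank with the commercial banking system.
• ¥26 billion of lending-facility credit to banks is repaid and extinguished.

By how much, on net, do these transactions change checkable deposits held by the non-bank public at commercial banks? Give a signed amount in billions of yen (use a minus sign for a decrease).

BoJ balance sheet:
  Assets:      Securities +¥37B, Loans to banks −¥26B
  Liabilities: Bank reserves +¥11B
Commercial banking system:
  Assets:      Reserves at CB +¥11B
  Liabilities: Checkable deposits +¥37B, Borrowings from CB −¥26B
So the change in checkable deposits held by the non-bank public at commercial banks is +¥37 billion.

+¥37 billion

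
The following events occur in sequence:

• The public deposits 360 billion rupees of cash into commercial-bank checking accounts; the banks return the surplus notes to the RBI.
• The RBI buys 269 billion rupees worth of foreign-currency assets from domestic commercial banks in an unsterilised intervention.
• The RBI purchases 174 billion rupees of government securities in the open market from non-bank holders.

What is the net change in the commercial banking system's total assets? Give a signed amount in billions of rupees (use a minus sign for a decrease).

Currency deposit 360 billion rupees: bank balance sheets expand → +360B.
FX purchase 269 billion rupees: just an asset swap on bank balance sheets → 0.
Asset purchase (from non-banks) 174 billion rupees: bank balance sheets expand → +174B.
Net: 360 + 0 + 174 = +534 billion.

+534 billion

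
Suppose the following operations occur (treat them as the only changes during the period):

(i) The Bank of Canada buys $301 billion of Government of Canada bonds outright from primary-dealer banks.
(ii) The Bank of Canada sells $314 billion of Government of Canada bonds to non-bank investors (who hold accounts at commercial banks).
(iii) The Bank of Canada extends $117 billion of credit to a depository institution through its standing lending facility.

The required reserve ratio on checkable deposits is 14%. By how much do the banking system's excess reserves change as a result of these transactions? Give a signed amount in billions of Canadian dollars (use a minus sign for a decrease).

+$147.96 billion

OMO purchase (from banks) $301 billion: reserves +$301B, deposits 0.
Asset sale (to non-banks) $314 billion: reserves −$314B, deposits −$314B.
Discount-window loan $117 billion: reserves +$117B, deposits 0.
Totals: Δreserves = +$104B, Δdeposits = −$314B.
Δrequired reserves = 14% × −$314B = −$43.96B.
Δexcess reserves = Δreserves − Δrequired = +$104B − (−$43.96B) = +$147.96 billion.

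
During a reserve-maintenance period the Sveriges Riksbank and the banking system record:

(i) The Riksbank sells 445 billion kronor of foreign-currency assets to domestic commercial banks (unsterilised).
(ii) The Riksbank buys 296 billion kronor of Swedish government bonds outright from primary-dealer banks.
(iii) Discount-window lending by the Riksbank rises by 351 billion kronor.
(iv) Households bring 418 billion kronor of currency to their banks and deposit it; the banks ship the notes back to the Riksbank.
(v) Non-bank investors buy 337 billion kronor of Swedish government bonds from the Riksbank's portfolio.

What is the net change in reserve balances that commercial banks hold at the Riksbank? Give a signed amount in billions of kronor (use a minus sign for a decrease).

Riksbank balance sheet:
  Assets:      Securities −41B, Loans to banks +351B, Foreign assets −445B
  Liabilities: Bank reserves +283B, Currency in circulation −418B
Commercial banking system:
  Assets:      Reserves at CB +283B, Securities −296B, Foreign assets +445B
  Liabilities: Checkable deposits +81B, Borrowings from CB +351B
So the change in reserve balances that commercial banks hold at the Riksbank is +283 billion.

+283 billion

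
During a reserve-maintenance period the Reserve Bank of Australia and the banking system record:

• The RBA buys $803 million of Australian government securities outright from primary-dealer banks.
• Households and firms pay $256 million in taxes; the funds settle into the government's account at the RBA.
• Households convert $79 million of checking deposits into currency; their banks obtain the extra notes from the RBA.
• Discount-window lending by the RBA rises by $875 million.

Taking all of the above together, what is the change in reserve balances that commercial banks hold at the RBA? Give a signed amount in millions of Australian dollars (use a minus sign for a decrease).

+$1343 million

RBA balance sheet:
  Assets:      Securities +$803M, Loans to banks +$875M
  Liabilities: Bank reserves +$1343M, Currency in circulation +$79M, Government deposits +$256M
So the change in reserve balances that commercial banks hold at the RBA is +$1343 million.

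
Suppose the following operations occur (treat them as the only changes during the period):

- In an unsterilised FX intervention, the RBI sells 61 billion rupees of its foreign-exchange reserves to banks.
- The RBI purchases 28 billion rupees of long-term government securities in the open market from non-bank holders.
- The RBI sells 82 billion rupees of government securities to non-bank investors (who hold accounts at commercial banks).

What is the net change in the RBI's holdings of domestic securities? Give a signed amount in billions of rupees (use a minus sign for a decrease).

-54 billion

RBI balance sheet:
  Assets:      Securities −54B, Foreign assets −61B
  Liabilities: Bank reserves −115B
Commercial banking system:
  Assets:      Reserves at CB −115B, Foreign assets +61B
  Liabilities: Checkable deposits −54B
So the change in the RBI's holdings of domestic securities is -54 billion.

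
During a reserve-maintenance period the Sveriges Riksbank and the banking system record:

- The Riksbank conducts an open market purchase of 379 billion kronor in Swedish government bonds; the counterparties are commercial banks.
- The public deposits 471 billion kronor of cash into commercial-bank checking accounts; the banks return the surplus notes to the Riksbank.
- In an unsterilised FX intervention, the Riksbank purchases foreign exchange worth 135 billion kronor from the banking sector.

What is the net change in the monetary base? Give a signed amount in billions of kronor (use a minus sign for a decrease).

OMO purchase (from banks) 379 billion kronor: Riksbank balance sheet expands → +379B.
Currency deposit 471 billion kronor: just a shift between currency and reserves — both are base money → 0.
FX purchase 135 billion kronor: Riksbank balance sheet expands → +135B.
Net: 379 + 0 + 135 = +514 billion.

+514 billion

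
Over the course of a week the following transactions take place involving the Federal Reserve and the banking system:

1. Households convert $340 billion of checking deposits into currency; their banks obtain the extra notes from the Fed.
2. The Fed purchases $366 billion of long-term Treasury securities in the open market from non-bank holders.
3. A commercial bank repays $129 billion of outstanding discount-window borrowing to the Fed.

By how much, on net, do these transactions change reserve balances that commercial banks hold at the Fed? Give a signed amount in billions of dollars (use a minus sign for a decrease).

Currency withdrawal $340 billion: banks swap reserves for currency → −$340B.
Asset purchase (from non-banks) $366 billion: the Fed pays by crediting reserve accounts → +$366B.
Discount-window repayment $129 billion: repayment is debited from reserves → −$129B.
Net: −340 + 366 − 129 = -$103 billion.

-$103 billion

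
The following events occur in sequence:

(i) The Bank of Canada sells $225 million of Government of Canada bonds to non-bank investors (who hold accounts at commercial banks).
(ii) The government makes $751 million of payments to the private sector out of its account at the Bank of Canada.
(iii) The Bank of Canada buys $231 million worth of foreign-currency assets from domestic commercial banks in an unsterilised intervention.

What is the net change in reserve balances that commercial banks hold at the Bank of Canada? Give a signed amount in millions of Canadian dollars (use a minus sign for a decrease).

+$757 million

Asset sale (to non-banks) $225 million: the non-bank buyers' banks settle from reserves → −$225M.
Government spending $751 million: government payments flow into bank reserve accounts → +$751M.
FX purchase $231 million: the Bank of Canada pays by crediting reserve accounts → +$231M.
Net: −225 + 751 + 231 = +$757 million.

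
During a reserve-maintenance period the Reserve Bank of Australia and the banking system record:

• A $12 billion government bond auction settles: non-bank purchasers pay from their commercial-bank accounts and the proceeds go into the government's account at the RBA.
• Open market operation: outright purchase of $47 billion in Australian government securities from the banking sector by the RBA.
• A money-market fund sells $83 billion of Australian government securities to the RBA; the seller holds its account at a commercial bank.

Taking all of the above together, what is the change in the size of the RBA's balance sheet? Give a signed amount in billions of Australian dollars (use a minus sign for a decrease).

RBA balance sheet:
  Assets:      Securities +$130B
  Liabilities: Bank reserves +$118B, Government deposits +$12B
Change in total RBA assets = +$130 billion.

+$130 billion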